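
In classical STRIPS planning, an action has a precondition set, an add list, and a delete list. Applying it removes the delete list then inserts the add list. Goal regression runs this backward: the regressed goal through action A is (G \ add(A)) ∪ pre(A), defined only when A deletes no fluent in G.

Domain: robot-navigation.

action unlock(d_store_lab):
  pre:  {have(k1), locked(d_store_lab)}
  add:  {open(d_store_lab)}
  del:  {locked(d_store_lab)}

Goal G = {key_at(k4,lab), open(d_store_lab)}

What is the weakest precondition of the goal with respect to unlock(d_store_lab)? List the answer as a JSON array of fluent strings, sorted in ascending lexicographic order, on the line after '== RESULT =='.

Regress:
  G ∩ del = {}  (empty — regression defined)
  G \ add = {key_at(k4,lab), open(d_store_lab)} \ {open(d_store_lab)} = {key_at(k4,lab)}
  ∪ pre   = {key_at(k4,lab)} ∪ {have(k1), locked(d_store_lab)}
          = {have(k1), key_at(k4,lab), locked(d_store_lab)}

== RESULT ==
["have(k1)", "key_at(k4,lab)", "locked(d_store_lab)"]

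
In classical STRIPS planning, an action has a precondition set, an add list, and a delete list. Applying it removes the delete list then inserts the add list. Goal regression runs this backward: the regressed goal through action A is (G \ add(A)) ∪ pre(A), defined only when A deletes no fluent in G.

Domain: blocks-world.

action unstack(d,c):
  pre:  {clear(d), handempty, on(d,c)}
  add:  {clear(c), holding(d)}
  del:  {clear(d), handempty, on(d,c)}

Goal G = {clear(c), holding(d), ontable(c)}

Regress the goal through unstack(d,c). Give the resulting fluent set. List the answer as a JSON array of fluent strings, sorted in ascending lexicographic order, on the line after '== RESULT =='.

Regress:
  G ∩ del = {}  (empty — regression defined)
  G \ add = {clear(c), holding(d), ontable(c)} \ {clear(c), holding(d)} = {ontable(c)}
  ∪ pre   = {ontable(c)} ∪ {clear(d), handempty, on(d,c)}
          = {clear(d), handempty, on(d,c), ontable(c)}

== RESULT ==
["clear(d)", "handempty", "on(d,c)", "ontable(c)"]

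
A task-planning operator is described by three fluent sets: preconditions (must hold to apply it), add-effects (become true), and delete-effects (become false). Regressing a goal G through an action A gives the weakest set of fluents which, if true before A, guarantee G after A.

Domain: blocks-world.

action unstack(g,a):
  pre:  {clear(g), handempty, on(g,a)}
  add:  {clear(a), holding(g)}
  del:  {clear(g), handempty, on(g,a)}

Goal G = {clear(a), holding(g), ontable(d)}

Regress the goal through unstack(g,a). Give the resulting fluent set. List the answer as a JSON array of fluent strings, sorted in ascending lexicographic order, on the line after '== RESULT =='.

Compute (G \ add) ∪ pre:
  G ∩ del = {}  (empty — regression defined)
  G \ add = {clear(a), holding(g), ontable(d)} \ {clear(a), holding(g)} = {ontable(d)}
  ∪ pre   = {ontable(d)} ∪ {clear(g), handempty, on(g,a)}
          = {clear(g), handempty, on(g,a), ontable(d)}

== RESULT ==
["clear(g)", "handempty", "on(g,a)", "ontable(d)"]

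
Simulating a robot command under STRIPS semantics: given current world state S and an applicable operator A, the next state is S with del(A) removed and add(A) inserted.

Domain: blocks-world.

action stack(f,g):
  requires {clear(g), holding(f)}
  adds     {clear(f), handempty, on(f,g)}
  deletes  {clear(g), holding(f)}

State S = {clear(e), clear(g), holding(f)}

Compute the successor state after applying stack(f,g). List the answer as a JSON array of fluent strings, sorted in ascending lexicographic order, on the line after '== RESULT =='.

Compute (S \ del) ∪ add:
  pre ⊆ S: {clear(g), holding(f)} ⊆ S  — applicable
  S \ del = {clear(e)}
  ∪ add   = {clear(e), clear(f), handempty, on(f,g)}

== RESULT ==
["clear(e)", "clear(f)", "handempty", "on(f,g)"]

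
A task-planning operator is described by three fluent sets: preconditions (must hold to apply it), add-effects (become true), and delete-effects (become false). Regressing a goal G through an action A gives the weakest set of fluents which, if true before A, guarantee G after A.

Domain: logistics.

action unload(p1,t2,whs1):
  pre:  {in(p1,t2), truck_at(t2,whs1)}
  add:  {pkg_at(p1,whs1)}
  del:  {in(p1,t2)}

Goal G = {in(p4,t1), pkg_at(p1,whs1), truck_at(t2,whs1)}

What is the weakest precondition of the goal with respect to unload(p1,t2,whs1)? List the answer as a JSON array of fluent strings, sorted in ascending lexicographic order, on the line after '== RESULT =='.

Regress:
  G ∩ del = {}  (empty — regression defined)
  G \ add = {in(p4,t1), pkg_at(p1,whs1), truck_at(t2,whs1)} \ {pkg_at(p1,whs1)} = {in(p4,t1), truck_at(t2,whs1)}
  ∪ pre   = {in(p4,t1), truck_at(t2,whs1)} ∪ {in(p1,t2), truck_at(t2,whs1)}
          = {in(p1,t2), in(p4,t1), truck_at(t2,whs1)}

== RESULT ==
["in(p1,t2)", "in(p4,t1)", "truck_at(t2,whs1)"]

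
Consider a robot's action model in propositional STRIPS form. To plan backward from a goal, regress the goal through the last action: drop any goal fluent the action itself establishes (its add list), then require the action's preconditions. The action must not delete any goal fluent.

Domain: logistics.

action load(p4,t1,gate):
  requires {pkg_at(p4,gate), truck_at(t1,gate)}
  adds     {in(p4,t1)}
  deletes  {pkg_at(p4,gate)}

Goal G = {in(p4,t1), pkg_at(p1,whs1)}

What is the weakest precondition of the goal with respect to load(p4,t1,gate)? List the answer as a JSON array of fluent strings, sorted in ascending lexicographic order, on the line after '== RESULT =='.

Compute (G \ add) ∪ pre:
  G ∩ del = {}  (empty — regression defined)
  G \ add = {in(p4,t1), pkg_at(p1,whs1)} \ {in(p4,t1)} = {pkg_at(p1,whs1)}
  ∪ pre   = {pkg_at(p1,whs1)} ∪ {pkg_at(p4,gate), truck_at(t1,gate)}
          = {pkg_at(p1,whs1), pkg_at(p4,gate), truck_at(t1,gate)}

== RESULT ==
["pkg_at(p1,whs1)", "pkg_at(p4,gate)", "truck_at(t1,gate)"]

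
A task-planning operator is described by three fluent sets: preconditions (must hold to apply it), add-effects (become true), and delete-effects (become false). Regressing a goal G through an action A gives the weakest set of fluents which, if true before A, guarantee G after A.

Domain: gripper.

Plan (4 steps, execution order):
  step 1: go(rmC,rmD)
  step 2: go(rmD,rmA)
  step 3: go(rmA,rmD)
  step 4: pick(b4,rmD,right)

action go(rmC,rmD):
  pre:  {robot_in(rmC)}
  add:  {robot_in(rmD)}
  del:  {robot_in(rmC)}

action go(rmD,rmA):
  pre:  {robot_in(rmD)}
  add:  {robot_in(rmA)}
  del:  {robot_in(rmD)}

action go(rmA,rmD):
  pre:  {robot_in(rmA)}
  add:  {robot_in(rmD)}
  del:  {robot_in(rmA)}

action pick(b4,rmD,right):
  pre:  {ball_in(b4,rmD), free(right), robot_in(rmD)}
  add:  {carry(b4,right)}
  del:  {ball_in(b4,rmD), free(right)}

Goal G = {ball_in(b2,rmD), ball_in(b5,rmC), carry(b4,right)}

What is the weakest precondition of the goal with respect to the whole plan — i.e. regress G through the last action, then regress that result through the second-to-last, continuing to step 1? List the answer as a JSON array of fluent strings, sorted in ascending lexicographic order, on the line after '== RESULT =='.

Work backward from the goal:
  through step 4 (pick(b4,rmD,right)): drop {carry(b4,right)}, keep {ball_in(b2,rmD), ball_in(b5,rmC)}, require {ball_in(b4,rmD), free(right), robot_in(rmD)}
    → {ball_in(b2,rmD), ball_in(b4,rmD), ball_in(b5,rmC), free(right), robot_in(rmD)}
  through step 3 (go(rmA,rmD)): drop {robot_in(rmD)}, keep {ball_in(b2,rmD), ball_in(b4,rmD), ball_in(b5,rmC), free(right)}, require {robot_in(rmA)}
    → {ball_in(b2,rmD), ball_in(b4,rmD), ball_in(b5,rmC), free(right), robot_in(rmA)}
  through step 2 (go(rmD,rmA)): drop {robot_in(rmA)}, keep {ball_in(b2,rmD), ball_in(b4,rmD), ball_in(b5,rmC), free(right)}, require {robot_in(rmD)}
    → {ball_in(b2,rmD), ball_in(b4,rmD), ball_in(b5,rmC), free(right), robot_in(rmD)}
  through step 1 (go(rmC,rmD)): drop {robot_in(rmD)}, keep {ball_in(b2,rmD), ball_in(b4,rmD), ball_in(b5,rmC), free(right)}, require {robot_in(rmC)}
    → {ball_in(b2,rmD), ball_in(b4,rmD), ball_in(b5,rmC), free(right), robot_in(rmC)}

== RESULT ==
["ball_in(b2,rmD)", "ball_in(b4,rmD)", "ball_in(b5,rmC)", "free(right)", "robot_in(rmC)"]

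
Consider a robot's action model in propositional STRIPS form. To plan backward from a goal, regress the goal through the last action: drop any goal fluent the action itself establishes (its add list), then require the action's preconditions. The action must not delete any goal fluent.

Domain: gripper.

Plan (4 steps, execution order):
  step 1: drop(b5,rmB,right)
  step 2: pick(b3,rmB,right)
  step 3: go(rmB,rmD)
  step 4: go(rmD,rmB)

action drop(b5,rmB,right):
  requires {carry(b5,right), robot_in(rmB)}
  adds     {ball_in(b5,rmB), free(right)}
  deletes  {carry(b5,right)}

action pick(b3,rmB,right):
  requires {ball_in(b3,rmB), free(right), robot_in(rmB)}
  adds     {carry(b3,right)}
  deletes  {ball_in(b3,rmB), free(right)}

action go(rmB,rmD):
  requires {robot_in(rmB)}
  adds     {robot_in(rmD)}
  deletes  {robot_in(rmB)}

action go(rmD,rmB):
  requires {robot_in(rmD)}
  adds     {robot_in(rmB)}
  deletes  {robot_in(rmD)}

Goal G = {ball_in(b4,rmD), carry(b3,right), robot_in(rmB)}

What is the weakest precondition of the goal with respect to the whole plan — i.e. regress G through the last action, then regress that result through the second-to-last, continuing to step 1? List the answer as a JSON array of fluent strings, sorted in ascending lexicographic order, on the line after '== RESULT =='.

Work backward from the goal:
  through step 4 (go(rmD,rmB)): drop {robot_in(rmB)}, keep {ball_in(b4,rmD), carry(b3,right)}, require {robot_in(rmD)}
    → {ball_in(b4,rmD), carry(b3,right), robot_in(rmD)}
  through step 3 (go(rmB,rmD)): drop {robot_in(rmD)}, keep {ball_in(b4,rmD), carry(b3,right)}, require {robot_in(rmB)}
    → {ball_in(b4,rmD), carry(b3,right), robot_in(rmB)}
  through step 2 (pick(b3,rmB,right)): drop {carry(b3,right)}, keep {ball_in(b4,rmD), robot_in(rmB)}, require {ball_in(b3,rmB), free(right), robot_in(rmB)}
    → {ball_in(b3,rmB), ball_in(b4,rmD), free(right), robot_in(rmB)}
  through step 1 (drop(b5,rmB,right)): drop {free(right)}, keep {ball_in(b3,rmB), ball_in(b4,rmD), robot_in(rmB)}, require {carry(b5,right), robot_in(rmB)}
    → {ball_in(b3,rmB), ball_in(b4,rmD), carry(b5,right), robot_in(rmB)}

== RESULT ==
["ball_in(b3,rmB)", "ball_in(b4,rmD)", "carry(b5,right)", "robot_in(rmB)"]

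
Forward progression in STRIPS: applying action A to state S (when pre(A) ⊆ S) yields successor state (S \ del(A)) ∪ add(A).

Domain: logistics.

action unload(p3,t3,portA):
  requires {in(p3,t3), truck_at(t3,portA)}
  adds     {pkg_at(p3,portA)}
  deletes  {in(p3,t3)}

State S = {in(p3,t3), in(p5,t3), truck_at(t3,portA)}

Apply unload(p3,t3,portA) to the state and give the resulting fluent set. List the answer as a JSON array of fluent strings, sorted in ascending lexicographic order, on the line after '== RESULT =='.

Progress:
  pre ⊆ S: {in(p3,t3), truck_at(t3,portA)} ⊆ S  — applicable
  S \ del = {in(p5,t3), truck_at(t3,portA)}
  ∪ add   = {in(p5,t3), pkg_at(p3,portA), truck_at(t3,portA)}

== RESULT ==
["in(p5,t3)", "pkg_at(p3,portA)", "truck_at(t3,portA)"]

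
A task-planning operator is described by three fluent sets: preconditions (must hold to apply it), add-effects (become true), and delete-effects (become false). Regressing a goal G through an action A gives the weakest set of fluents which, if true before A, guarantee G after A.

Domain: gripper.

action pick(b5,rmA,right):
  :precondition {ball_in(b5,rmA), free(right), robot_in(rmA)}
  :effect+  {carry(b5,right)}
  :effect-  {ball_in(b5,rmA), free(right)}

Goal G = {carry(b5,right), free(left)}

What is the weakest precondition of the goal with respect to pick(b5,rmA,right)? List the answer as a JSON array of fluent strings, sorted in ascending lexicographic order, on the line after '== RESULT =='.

Compute (G \ add) ∪ pre:
  G ∩ del = {}  (empty — regression defined)
  G \ add = {carry(b5,right), free(left)} \ {carry(b5,right)} = {free(left)}
  ∪ pre   = {free(left)} ∪ {ball_in(b5,rmA), free(right), robot_in(rmA)}
          = {ball_in(b5,rmA), free(left), free(right), robot_in(rmA)}

== RESULT ==
["ball_in(b5,rmA)", "free(left)", "free(right)", "robot_in(rmA)"]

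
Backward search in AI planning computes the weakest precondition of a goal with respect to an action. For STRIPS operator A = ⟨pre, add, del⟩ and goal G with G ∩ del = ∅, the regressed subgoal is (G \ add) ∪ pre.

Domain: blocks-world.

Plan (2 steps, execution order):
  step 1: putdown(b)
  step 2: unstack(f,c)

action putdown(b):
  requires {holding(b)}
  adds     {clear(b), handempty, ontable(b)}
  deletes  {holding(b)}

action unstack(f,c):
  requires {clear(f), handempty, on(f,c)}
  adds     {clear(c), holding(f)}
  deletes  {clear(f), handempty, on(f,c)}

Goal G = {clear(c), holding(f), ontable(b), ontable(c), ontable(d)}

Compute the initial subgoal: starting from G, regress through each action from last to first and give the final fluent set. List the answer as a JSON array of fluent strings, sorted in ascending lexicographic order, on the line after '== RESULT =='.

Work backward from the goal:
  through step 2 (unstack(f,c)): drop {clear(c), holding(f)}, keep {ontable(b), ontable(c), ontable(d)}, require {clear(f), handempty, on(f,c)}
    → {clear(f), handempty, on(f,c), ontable(b), ontable(c), ontable(d)}
  through step 1 (putdown(b)): drop {handempty, ontable(b)}, keep {clear(f), on(f,c), ontable(c), ontable(d)}, require {holding(b)}
    → {clear(f), holding(b), on(f,c), ontable(c), ontable(d)}

== RESULT ==
["clear(f)", "holding(b)", "on(f,c)", "ontable(c)", "ontable(d)"]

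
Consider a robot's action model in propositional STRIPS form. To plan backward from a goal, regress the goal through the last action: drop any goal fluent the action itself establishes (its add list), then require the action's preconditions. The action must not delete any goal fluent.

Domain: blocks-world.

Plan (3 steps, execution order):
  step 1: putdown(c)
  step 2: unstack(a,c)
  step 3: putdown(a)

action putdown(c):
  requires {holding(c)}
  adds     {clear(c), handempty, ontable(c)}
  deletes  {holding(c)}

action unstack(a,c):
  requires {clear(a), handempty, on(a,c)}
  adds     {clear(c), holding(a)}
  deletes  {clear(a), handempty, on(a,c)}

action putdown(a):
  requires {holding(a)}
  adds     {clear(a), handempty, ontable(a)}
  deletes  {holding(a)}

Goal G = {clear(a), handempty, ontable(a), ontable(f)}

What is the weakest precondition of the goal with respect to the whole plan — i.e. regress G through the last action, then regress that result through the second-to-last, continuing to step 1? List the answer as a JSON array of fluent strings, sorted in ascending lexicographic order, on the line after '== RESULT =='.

Regress step by step:
  through step 3 (putdown(a)): drop {clear(a), handempty, ontable(a)}, keep {ontable(f)}, require {holding(a)}
    → {holding(a), ontable(f)}
  through step 2 (unstack(a,c)): drop {holding(a)}, keep {ontable(f)}, require {clear(a), handempty, on(a,c)}
    → {clear(a), handempty, on(a,c), ontable(f)}
  through step 1 (putdown(c)): drop {handempty}, keep {clear(a), on(a,c), ontable(f)}, require {holding(c)}
    → {clear(a), holding(c), on(a,c), ontable(f)}

== RESULT ==
["clear(a)", "holding(c)", "on(a,c)", "ontable(f)"]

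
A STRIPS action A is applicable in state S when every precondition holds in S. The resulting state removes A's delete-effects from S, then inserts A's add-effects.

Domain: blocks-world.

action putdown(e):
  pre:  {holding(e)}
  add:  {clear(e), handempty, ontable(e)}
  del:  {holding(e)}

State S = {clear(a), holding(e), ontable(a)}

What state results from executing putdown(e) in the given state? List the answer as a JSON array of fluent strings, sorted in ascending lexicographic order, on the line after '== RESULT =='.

Progress:
  pre ⊆ S: {holding(e)} ⊆ S  — applicable
  S \ del = {clear(a), ontable(a)}
  ∪ add   = {clear(a), clear(e), handempty, ontable(a), ontable(e)}

== RESULT ==
["clear(a)", "clear(e)", "handempty", "ontable(a)", "ontable(e)"]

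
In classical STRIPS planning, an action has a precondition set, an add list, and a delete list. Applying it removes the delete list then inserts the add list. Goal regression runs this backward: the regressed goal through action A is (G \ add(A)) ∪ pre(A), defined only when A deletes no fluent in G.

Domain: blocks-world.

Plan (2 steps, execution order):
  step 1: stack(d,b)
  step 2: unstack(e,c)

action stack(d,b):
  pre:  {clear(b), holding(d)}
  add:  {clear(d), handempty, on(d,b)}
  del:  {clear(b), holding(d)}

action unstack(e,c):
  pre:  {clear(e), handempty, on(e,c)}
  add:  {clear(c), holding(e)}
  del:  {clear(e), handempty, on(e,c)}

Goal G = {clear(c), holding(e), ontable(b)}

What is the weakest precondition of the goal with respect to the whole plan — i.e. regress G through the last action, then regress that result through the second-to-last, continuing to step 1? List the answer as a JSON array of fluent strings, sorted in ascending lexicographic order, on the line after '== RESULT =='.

Work backward from the goal:
  through step 2 (unstack(e,c)): drop {clear(c), holding(e)}, keep {ontable(b)}, require {clear(e), handempty, on(e,c)}
    → {clear(e), handempty, on(e,c), ontable(b)}
  through step 1 (stack(d,b)): drop {handempty}, keep {clear(e), on(e,c), ontable(b)}, require {clear(b), holding(d)}
    → {clear(b), clear(e), holding(d), on(e,c), ontable(b)}

== RESULT ==
["clear(b)", "clear(e)", "holding(d)", "on(e,c)", "ontable(b)"]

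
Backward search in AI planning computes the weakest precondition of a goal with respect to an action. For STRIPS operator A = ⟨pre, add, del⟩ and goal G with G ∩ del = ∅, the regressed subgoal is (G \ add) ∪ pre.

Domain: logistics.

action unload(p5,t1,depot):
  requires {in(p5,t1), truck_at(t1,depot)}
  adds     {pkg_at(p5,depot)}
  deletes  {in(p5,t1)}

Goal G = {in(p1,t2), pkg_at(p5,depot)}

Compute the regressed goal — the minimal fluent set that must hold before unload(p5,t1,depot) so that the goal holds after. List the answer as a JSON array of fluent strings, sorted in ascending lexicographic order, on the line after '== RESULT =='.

Compute (G \ add) ∪ pre:
  G ∩ del = {}  (empty — regression defined)
  G \ add = {in(p1,t2), pkg_at(p5,depot)} \ {pkg_at(p5,depot)} = {in(p1,t2)}
  ∪ pre   = {in(p1,t2)} ∪ {in(p5,t1), truck_at(t1,depot)}
          = {in(p1,t2), in(p5,t1), truck_at(t1,depot)}

== RESULT ==
["in(p1,t2)", "in(p5,t1)", "truck_at(t1,depot)"]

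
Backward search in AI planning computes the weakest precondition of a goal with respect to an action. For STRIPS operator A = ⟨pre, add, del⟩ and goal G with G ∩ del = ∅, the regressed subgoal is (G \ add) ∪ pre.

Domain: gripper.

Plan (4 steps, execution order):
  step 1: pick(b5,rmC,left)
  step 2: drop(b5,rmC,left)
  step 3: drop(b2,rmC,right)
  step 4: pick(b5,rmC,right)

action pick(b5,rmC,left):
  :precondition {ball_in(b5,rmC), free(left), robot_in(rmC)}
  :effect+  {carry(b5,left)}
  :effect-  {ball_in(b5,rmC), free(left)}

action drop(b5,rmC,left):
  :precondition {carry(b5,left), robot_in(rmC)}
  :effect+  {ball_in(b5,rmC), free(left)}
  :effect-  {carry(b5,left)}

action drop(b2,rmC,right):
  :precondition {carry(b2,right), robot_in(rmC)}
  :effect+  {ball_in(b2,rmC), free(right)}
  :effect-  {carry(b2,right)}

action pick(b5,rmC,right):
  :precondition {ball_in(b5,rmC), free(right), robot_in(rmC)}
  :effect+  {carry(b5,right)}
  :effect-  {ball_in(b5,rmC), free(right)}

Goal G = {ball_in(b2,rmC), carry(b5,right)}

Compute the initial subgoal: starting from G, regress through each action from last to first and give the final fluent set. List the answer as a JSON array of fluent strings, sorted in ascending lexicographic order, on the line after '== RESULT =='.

Work backward from the goal:
  through step 4 (pick(b5,rmC,right)): drop {carry(b5,right)}, keep {ball_in(b2,rmC)}, require {ball_in(b5,rmC), free(right), robot_in(rmC)}
    → {ball_in(b2,rmC), ball_in(b5,rmC), free(right), robot_in(rmC)}
  through step 3 (drop(b2,rmC,right)): drop {ball_in(b2,rmC), free(right)}, keep {ball_in(b5,rmC), robot_in(rmC)}, require {carry(b2,right), robot_in(rmC)}
    → {ball_in(b5,rmC), carry(b2,right), robot_in(rmC)}
  through step 2 (drop(b5,rmC,left)): drop {ball_in(b5,rmC)}, keep {carry(b2,right), robot_in(rmC)}, require {carry(b5,left), robot_in(rmC)}
    → {carry(b2,right), carry(b5,left), robot_in(rmC)}
  through step 1 (pick(b5,rmC,left)): drop {carry(b5,left)}, keep {carry(b2,right), robot_in(rmC)}, require {ball_in(b5,rmC), free(left), robot_in(rmC)}
    → {ball_in(b5,rmC), carry(b2,right), free(left), robot_in(rmC)}

== RESULT ==
["ball_in(b5,rmC)", "carry(b2,right)", "free(left)", "robot_in(rmC)"]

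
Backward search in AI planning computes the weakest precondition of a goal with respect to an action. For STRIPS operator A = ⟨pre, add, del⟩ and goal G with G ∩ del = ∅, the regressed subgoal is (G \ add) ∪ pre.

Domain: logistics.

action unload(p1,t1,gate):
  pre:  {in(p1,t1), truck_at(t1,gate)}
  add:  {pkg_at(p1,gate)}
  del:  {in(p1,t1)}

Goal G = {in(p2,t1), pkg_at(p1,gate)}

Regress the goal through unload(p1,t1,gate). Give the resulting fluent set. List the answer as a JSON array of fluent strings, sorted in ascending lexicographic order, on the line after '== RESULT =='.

Compute (G \ add) ∪ pre:
  G ∩ del = {}  (empty — regression defined)
  G \ add = {in(p2,t1), pkg_at(p1,gate)} \ {pkg_at(p1,gate)} = {in(p2,t1)}
  ∪ pre   = {in(p2,t1)} ∪ {in(p1,t1), truck_at(t1,gate)}
          = {in(p1,t1), in(p2,t1), truck_at(t1,gate)}

== RESULT ==
["in(p1,t1)", "in(p2,t1)", "truck_at(t1,gate)"]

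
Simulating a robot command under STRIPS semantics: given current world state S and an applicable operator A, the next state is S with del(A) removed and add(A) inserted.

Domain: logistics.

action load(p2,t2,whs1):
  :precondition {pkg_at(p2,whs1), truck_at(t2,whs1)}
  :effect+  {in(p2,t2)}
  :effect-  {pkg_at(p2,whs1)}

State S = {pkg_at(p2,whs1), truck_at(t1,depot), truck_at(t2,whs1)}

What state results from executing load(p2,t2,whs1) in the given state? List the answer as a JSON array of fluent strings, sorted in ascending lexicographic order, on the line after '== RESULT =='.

Progress:
  pre ⊆ S: {pkg_at(p2,whs1), truck_at(t2,whs1)} ⊆ S  — applicable
  S \ del = {truck_at(t1,depot), truck_at(t2,whs1)}
  ∪ add   = {in(p2,t2), truck_at(t1,depot), truck_at(t2,whs1)}

== RESULT ==
["in(p2,t2)", "truck_at(t1,depot)", "truck_at(t2,whs1)"]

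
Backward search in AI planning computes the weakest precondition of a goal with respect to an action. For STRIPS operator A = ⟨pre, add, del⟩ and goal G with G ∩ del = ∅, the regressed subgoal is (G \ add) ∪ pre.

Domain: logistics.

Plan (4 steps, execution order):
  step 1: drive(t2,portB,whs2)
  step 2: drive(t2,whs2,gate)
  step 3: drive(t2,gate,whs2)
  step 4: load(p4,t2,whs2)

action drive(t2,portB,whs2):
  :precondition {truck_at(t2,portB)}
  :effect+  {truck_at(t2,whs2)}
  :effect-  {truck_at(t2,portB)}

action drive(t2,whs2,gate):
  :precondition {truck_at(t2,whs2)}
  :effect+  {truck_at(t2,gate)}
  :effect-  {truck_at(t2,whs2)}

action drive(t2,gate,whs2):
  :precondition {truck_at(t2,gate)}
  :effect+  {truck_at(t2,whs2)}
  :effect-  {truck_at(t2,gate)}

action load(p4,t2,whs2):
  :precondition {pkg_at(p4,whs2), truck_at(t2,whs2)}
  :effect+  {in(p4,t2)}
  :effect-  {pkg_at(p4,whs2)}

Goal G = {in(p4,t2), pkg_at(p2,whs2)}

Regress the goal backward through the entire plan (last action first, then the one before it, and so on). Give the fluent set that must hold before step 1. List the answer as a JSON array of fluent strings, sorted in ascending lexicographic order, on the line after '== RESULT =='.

Regress step by step:
  through step 4 (load(p4,t2,whs2)): drop {in(p4,t2)}, keep {pkg_at(p2,whs2)}, require {pkg_at(p4,whs2), truck_at(t2,whs2)}
    → {pkg_at(p2,whs2), pkg_at(p4,whs2), truck_at(t2,whs2)}
  through step 3 (drive(t2,gate,whs2)): drop {truck_at(t2,whs2)}, keep {pkg_at(p2,whs2), pkg_at(p4,whs2)}, require {truck_at(t2,gate)}
    → {pkg_at(p2,whs2), pkg_at(p4,whs2), truck_at(t2,gate)}
  through step 2 (drive(t2,whs2,gate)): drop {truck_at(t2,gate)}, keep {pkg_at(p2,whs2), pkg_at(p4,whs2)}, require {truck_at(t2,whs2)}
    → {pkg_at(p2,whs2), pkg_at(p4,whs2), truck_at(t2,whs2)}
  through step 1 (drive(t2,portB,whs2)): drop {truck_at(t2,whs2)}, keep {pkg_at(p2,whs2), pkg_at(p4,whs2)}, require {truck_at(t2,portB)}
    → {pkg_at(p2,whs2), pkg_at(p4,whs2), truck_at(t2,portB)}

== RESULT ==
["pkg_at(p2,whs2)", "pkg_at(p4,whs2)", "truck_at(t2,portB)"]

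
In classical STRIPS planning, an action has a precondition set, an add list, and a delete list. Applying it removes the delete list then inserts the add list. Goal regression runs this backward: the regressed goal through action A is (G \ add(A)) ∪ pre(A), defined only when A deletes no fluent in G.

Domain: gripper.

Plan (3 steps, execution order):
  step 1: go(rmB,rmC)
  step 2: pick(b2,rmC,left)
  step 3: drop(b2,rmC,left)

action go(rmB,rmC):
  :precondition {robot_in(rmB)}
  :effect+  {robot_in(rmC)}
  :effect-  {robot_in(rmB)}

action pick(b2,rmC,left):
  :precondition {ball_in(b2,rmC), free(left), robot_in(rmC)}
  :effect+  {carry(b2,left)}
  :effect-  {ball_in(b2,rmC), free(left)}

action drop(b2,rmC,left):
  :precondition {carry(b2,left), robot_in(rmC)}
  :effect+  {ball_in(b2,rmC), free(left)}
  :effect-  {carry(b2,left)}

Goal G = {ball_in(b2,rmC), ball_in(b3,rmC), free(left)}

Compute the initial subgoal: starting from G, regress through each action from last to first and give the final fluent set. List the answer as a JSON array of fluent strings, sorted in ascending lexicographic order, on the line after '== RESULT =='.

Regress step by step:
  through step 3 (drop(b2,rmC,left)): drop {ball_in(b2,rmC), free(left)}, keep {ball_in(b3,rmC)}, require {carry(b2,left), robot_in(rmC)}
    → {ball_in(b3,rmC), carry(b2,left), robot_in(rmC)}
  through step 2 (pick(b2,rmC,left)): drop {carry(b2,left)}, keep {ball_in(b3,rmC), robot_in(rmC)}, require {ball_in(b2,rmC), free(left), robot_in(rmC)}
    → {ball_in(b2,rmC), ball_in(b3,rmC), free(left), robot_in(rmC)}
  through step 1 (go(rmB,rmC)): drop {robot_in(rmC)}, keep {ball_in(b2,rmC), ball_in(b3,rmC), free(left)}, require {robot_in(rmB)}
    → {ball_in(b2,rmC), ball_in(b3,rmC), free(left), robot_in(rmB)}

== RESULT ==
["ball_in(b2,rmC)", "ball_in(b3,rmC)", "free(left)", "robot_in(rmB)"]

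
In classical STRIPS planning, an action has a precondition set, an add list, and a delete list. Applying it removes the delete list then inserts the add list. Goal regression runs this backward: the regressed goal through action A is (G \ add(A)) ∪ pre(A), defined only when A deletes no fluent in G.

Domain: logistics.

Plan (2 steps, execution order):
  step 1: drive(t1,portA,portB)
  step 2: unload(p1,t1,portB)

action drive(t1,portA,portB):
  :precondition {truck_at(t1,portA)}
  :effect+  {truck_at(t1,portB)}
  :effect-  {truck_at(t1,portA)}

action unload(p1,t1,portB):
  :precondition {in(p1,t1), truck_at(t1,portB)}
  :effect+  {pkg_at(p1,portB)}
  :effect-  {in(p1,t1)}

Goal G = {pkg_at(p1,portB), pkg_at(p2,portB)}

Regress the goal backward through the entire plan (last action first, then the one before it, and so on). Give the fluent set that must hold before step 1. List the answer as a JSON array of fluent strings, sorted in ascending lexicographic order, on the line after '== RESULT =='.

Regress step by step:
  through step 2 (unload(p1,t1,portB)): drop {pkg_at(p1,portB)}, keep {pkg_at(p2,portB)}, require {in(p1,t1), truck_at(t1,portB)}
    → {in(p1,t1), pkg_at(p2,portB), truck_at(t1,portB)}
  through step 1 (drive(t1,portA,portB)): drop {truck_at(t1,portB)}, keep {in(p1,t1), pkg_at(p2,portB)}, require {truck_at(t1,portA)}
    → {in(p1,t1), pkg_at(p2,portB), truck_at(t1,portA)}

== RESULT ==
["in(p1,t1)", "pkg_at(p2,portB)", "truck_at(t1,portA)"]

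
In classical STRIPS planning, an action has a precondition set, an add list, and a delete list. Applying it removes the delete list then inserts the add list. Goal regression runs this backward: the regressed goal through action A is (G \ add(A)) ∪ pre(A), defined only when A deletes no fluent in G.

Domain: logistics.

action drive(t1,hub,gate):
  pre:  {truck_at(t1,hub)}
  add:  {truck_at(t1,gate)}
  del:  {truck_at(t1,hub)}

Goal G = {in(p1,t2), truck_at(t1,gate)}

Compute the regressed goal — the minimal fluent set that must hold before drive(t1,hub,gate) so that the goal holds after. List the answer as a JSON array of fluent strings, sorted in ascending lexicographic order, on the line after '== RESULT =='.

Compute (G \ add) ∪ pre:
  G ∩ del = {}  (empty — regression defined)
  G \ add = {in(p1,t2), truck_at(t1,gate)} \ {truck_at(t1,gate)} = {in(p1,t2)}
  ∪ pre   = {in(p1,t2)} ∪ {truck_at(t1,hub)}
          = {in(p1,t2), truck_at(t1,hub)}

== RESULT ==
["in(p1,t2)", "truck_at(t1,hub)"]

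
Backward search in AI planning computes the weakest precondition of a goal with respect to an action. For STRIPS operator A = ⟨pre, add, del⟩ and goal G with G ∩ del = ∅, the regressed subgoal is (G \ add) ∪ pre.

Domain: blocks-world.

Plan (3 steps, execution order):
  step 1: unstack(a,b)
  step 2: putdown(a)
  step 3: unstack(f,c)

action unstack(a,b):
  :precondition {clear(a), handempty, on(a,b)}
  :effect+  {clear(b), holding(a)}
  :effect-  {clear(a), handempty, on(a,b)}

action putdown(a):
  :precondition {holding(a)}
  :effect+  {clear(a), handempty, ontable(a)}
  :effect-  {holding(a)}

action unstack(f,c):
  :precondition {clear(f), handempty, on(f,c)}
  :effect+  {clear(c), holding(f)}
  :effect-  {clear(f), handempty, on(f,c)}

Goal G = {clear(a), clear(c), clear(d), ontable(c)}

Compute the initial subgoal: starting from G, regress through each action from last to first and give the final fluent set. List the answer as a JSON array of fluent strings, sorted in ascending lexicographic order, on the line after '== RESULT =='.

Regress step by step:
  through step 3 (unstack(f,c)): drop {clear(c)}, keep {clear(a), clear(d), ontable(c)}, require {clear(f), handempty, on(f,c)}
    → {clear(a), clear(d), clear(f), handempty, on(f,c), ontable(c)}
  through step 2 (putdown(a)): drop {clear(a), handempty}, keep {clear(d), clear(f), on(f,c), ontable(c)}, require {holding(a)}
    → {clear(d), clear(f), holding(a), on(f,c), ontable(c)}
  through step 1 (unstack(a,b)): drop {holding(a)}, keep {clear(d), clear(f), on(f,c), ontable(c)}, require {clear(a), handempty, on(a,b)}
    → {clear(a), clear(d), clear(f), handempty, on(a,b), on(f,c), ontable(c)}

== RESULT ==
["clear(a)", "clear(d)", "clear(f)", "handempty", "on(a,b)", "on(f,c)", "ontable(c)"]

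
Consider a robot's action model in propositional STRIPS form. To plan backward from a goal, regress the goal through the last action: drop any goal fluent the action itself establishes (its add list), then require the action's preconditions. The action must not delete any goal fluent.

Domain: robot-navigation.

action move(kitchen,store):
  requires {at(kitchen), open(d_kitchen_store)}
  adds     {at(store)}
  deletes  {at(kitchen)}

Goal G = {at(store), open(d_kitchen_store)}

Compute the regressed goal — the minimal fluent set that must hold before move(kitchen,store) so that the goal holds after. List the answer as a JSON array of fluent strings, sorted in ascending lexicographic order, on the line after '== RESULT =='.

Compute (G \ add) ∪ pre:
  G ∩ del = {}  (empty — regression defined)
  G \ add = {at(store), open(d_kitchen_store)} \ {at(store)} = {open(d_kitchen_store)}
  ∪ pre   = {open(d_kitchen_store)} ∪ {at(kitchen), open(d_kitchen_store)}
          = {at(kitchen), open(d_kitchen_store)}

== RESULT ==
["at(kitchen)", "open(d_kitchen_store)"]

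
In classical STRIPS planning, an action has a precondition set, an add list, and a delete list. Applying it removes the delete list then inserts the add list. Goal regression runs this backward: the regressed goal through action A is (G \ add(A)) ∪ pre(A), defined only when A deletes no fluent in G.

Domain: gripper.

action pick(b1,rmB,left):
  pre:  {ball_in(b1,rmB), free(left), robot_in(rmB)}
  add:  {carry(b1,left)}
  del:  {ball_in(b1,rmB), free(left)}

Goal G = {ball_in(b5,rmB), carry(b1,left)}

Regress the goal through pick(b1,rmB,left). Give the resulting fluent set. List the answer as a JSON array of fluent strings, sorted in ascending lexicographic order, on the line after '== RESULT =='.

Compute (G \ add) ∪ pre:
  G ∩ del = {}  (empty — regression defined)
  G \ add = {ball_in(b5,rmB), carry(b1,left)} \ {carry(b1,left)} = {ball_in(b5,rmB)}
  ∪ pre   = {ball_in(b5,rmB)} ∪ {ball_in(b1,rmB), free(left), robot_in(rmB)}
          = {ball_in(b1,rmB), ball_in(b5,rmB), free(left), robot_in(rmB)}

== RESULT ==
["ball_in(b1,rmB)", "ball_in(b5,rmB)", "free(left)", "robot_in(rmB)"]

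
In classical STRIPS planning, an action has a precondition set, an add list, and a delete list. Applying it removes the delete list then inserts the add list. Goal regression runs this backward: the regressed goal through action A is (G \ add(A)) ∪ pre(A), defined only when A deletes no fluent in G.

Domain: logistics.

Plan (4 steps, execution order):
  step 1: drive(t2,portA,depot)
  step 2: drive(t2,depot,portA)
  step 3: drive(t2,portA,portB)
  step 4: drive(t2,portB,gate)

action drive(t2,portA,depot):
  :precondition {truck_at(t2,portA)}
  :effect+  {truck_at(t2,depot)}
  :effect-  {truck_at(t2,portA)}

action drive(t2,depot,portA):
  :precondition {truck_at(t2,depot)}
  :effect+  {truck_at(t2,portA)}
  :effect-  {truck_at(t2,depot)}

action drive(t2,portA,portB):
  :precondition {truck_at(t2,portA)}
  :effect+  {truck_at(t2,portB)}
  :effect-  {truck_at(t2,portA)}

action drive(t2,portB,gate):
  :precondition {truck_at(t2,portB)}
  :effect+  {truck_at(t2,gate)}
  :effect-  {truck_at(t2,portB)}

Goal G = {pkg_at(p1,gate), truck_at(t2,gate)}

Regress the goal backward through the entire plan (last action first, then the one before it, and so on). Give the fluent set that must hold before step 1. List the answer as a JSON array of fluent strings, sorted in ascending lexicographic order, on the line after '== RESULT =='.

Regress step by step:
  through step 4 (drive(t2,portB,gate)): drop {truck_at(t2,gate)}, keep {pkg_at(p1,gate)}, require {truck_at(t2,portB)}
    → {pkg_at(p1,gate), truck_at(t2,portB)}
  through step 3 (drive(t2,portA,portB)): drop {truck_at(t2,portB)}, keep {pkg_at(p1,gate)}, require {truck_at(t2,portA)}
    → {pkg_at(p1,gate), truck_at(t2,portA)}
  through step 2 (drive(t2,depot,portA)): drop {truck_at(t2,portA)}, keep {pkg_at(p1,gate)}, require {truck_at(t2,depot)}
    → {pkg_at(p1,gate), truck_at(t2,depot)}
  through step 1 (drive(t2,portA,depot)): drop {truck_at(t2,depot)}, keep {pkg_at(p1,gate)}, require {truck_at(t2,portA)}
    → {pkg_at(p1,gate), truck_at(t2,portA)}

== RESULT ==
["pkg_at(p1,gate)", "truck_at(t2,portA)"]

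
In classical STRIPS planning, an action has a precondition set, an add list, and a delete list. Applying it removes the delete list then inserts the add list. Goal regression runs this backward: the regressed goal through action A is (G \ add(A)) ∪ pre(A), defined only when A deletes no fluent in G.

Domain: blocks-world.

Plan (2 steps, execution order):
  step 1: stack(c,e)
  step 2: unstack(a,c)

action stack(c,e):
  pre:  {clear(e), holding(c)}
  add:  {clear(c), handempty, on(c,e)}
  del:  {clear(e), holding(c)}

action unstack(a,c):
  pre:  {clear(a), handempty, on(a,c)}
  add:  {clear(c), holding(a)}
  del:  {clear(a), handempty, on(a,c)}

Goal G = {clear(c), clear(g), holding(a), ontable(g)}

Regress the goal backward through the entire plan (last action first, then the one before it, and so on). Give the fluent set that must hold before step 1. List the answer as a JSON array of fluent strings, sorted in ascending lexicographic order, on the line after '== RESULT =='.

Work backward from the goal:
  through step 2 (unstack(a,c)): drop {clear(c), holding(a)}, keep {clear(g), ontable(g)}, require {clear(a), handempty, on(a,c)}
    → {clear(a), clear(g), handempty, on(a,c), ontable(g)}
  through step 1 (stack(c,e)): drop {handempty}, keep {clear(a), clear(g), on(a,c), ontable(g)}, require {clear(e), holding(c)}
    → {clear(a), clear(e), clear(g), holding(c), on(a,c), ontable(g)}

== RESULT ==
["clear(a)", "clear(e)", "clear(g)", "holding(c)", "on(a,c)", "ontable(g)"]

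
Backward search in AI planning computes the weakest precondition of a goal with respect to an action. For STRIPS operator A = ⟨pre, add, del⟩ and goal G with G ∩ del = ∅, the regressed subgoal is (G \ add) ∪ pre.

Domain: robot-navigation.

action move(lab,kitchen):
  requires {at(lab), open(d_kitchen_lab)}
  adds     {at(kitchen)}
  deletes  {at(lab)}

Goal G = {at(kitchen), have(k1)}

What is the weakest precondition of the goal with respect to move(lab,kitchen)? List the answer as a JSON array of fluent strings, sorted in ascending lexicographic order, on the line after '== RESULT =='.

Regress:
  G ∩ del = {}  (empty — regression defined)
  G \ add = {at(kitchen), have(k1)} \ {at(kitchen)} = {have(k1)}
  ∪ pre   = {have(k1)} ∪ {at(lab), open(d_kitchen_lab)}
          = {at(lab), have(k1), open(d_kitchen_lab)}

== RESULT ==
["at(lab)", "have(k1)", "open(d_kitchen_lab)"]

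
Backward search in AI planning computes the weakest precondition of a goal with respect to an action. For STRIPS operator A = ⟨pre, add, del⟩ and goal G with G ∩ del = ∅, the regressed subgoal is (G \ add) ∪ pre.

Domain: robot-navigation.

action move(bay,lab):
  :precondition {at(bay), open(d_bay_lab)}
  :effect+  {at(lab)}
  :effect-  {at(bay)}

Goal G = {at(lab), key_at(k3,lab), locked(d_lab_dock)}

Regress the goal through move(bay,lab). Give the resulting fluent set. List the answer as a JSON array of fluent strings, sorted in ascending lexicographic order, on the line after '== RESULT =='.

Compute (G \ add) ∪ pre:
  G ∩ del = {}  (empty — regression defined)
  G \ add = {at(lab), key_at(k3,lab), locked(d_lab_dock)} \ {at(lab)} = {key_at(k3,lab), locked(d_lab_dock)}
  ∪ pre   = {key_at(k3,lab), locked(d_lab_dock)} ∪ {at(bay), open(d_bay_lab)}
          = {at(bay), key_at(k3,lab), locked(d_lab_dock), open(d_bay_lab)}

== RESULT ==
["at(bay)", "key_at(k3,lab)", "locked(d_lab_dock)", "open(d_bay_lab)"]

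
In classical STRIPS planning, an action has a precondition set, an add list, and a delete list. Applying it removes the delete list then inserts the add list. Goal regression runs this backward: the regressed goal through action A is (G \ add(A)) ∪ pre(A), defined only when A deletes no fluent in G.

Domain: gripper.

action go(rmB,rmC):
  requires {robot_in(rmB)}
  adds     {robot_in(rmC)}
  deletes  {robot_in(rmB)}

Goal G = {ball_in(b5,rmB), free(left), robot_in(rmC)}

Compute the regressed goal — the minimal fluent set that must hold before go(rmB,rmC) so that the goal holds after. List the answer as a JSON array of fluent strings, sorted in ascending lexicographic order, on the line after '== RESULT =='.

Compute (G \ add) ∪ pre:
  G ∩ del = {}  (empty — regression defined)
  G \ add = {ball_in(b5,rmB), free(left), robot_in(rmC)} \ {robot_in(rmC)} = {ball_in(b5,rmB), free(left)}
  ∪ pre   = {ball_in(b5,rmB), free(left)} ∪ {robot_in(rmB)}
          = {ball_in(b5,rmB), free(left), robot_in(rmB)}

== RESULT ==
["ball_in(b5,rmB)", "free(left)", "robot_in(rmB)"]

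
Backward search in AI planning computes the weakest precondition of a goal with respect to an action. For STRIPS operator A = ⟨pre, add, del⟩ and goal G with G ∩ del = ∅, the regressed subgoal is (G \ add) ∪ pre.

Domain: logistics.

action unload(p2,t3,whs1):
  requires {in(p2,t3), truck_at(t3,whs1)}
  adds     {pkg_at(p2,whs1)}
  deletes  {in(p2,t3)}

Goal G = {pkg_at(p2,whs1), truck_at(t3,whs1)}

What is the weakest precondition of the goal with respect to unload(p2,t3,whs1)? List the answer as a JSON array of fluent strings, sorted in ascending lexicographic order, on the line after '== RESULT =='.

Compute (G \ add) ∪ pre:
  G ∩ del = {}  (empty — regression defined)
  G \ add = {pkg_at(p2,whs1), truck_at(t3,whs1)} \ {pkg_at(p2,whs1)} = {truck_at(t3,whs1)}
  ∪ pre   = {truck_at(t3,whs1)} ∪ {in(p2,t3), truck_at(t3,whs1)}
          = {in(p2,t3), truck_at(t3,whs1)}

== RESULT ==
["in(p2,t3)", "truck_at(t3,whs1)"]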